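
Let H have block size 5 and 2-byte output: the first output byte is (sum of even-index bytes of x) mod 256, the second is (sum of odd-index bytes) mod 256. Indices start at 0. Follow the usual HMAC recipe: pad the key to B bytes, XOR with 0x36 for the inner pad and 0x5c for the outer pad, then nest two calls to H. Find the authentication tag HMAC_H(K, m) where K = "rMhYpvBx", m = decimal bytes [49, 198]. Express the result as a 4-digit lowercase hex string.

Key "rMhYpvBx" = 72 4d 68 59 70 76 42 78 is 8 bytes > B = 5, so hash it first: H(key) = 8c 94, then zero-pad to 5 bytes: K' = 8c 94 00 00 00.
K' ⊕ ipad = ba a2 36 36 36.  K' ⊕ opad = d0 c8 5c 5c 5c.
Inner input = (K'⊕ipad) ∥ m = ba a2 36 36 36 ∥ 31 c6.
Inner hash: even-index sum = 492 mod 256 = 236; odd-index sum = 265 mod 256 = 9 → ec 09.
Outer input = (K'⊕opad) ∥ inner = d0 c8 5c 5c 5c ∥ ec 09.
Outer hash (tag): even-index sum = 401 mod 256 = 145; odd-index sum = 528 mod 256 = 16 → 91 10.

9110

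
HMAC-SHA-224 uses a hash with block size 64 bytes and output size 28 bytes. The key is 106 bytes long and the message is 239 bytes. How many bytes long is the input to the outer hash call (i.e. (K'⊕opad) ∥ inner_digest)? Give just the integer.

Key is 106 > 64 bytes, so it is hashed to 28 bytes then zero-padded to 64: |K'| = 64.
Outer input = (K'⊕opad) ∥ H(inner) → 64 + 28 = 92 bytes.

92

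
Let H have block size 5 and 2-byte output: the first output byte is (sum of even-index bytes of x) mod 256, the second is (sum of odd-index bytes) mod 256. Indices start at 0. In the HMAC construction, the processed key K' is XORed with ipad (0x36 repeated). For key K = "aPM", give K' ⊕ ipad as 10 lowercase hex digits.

57667b3636

Key "aPM" = 61 50 4d is 3 bytes ≤ B = 5; zero-pad to 5 bytes: K' = 61 50 4d 00 00.
XOR each byte with 0x36: 61⊕36=57, 50⊕36=66, 4d⊕36=7b, 00⊕36=36, 00⊕36=36.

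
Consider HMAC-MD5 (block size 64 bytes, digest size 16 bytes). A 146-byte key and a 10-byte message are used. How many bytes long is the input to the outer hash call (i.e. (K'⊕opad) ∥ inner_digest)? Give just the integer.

Key is 146 > 64 bytes, so it is hashed to 16 bytes then zero-padded to 64: |K'| = 64.
Outer input = (K'⊕opad) ∥ H(inner) → 64 + 16 = 80 bytes.

80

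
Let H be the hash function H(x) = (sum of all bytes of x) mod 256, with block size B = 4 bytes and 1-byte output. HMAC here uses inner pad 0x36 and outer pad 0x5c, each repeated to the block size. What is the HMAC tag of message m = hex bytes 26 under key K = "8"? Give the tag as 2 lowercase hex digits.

4e

Key "8" = 38 is 1 byte ≤ B = 4; zero-pad to 4 bytes: K' = 38 00 00 00.
K' ⊕ ipad = 0e 36 36 36.  K' ⊕ opad = 64 5c 5c 5c.
Inner input = (K'⊕ipad) ∥ m = 0e 36 36 36 ∥ 26.
Inner hash: sum = 14+54+54+54+38 = 214 → d6.
Outer input = (K'⊕opad) ∥ inner = 64 5c 5c 5c ∥ d6.
Outer hash (tag): sum = 100+92+92+92+214 = 590; mod 256 = 78 → 4e.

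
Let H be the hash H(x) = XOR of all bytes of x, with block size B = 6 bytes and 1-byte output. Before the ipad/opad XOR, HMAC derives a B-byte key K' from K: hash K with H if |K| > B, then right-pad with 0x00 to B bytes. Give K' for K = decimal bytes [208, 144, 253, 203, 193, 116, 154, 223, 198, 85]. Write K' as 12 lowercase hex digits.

|K| = 10 > B = 6, so first hash the key.
H(K): XOR d0⊕90⊕fd⊕cb⊕c1⊕74⊕9a⊕df⊕c6⊕55 = 15.
Zero-pad H(K) = 15 to 6 bytes: K' = 15 00 00 00 00 00.

150000000000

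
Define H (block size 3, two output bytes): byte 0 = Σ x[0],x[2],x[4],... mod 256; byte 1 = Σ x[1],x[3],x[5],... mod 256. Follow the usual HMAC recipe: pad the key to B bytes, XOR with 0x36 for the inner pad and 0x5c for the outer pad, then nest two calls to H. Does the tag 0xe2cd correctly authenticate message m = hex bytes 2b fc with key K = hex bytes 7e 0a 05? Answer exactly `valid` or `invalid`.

Key hex bytes 7e 0a 05 is exactly B = 3 bytes: K' = 7e 0a 05.
K' ⊕ ipad = 48 3c 33; K' ⊕ opad = 22 56 59.
Inner hash: even-index sum = 375 mod 256 = 119; odd-index sum = 103 mod 256 = 103 → 77 67.
Outer hash (recomputed tag): even-index sum = 226 mod 256 = 226; odd-index sum = 205 mod 256 = 205 → e2 cd.
Recomputed tag = e2cd; claimed = e2cd → match.

valid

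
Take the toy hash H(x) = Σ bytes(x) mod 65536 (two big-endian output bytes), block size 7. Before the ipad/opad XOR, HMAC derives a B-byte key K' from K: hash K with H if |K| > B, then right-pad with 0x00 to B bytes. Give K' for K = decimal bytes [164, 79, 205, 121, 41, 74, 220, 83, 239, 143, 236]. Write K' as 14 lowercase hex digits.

|K| = 11 > B = 7, so first hash the key.
H(K): sum = 164+79+205+121+41+74+220+83+239+143+236 = 1605 → 06 45.
Zero-pad H(K) = 06 45 to 7 bytes: K' = 06 45 00 00 00 00 00.

06450000000000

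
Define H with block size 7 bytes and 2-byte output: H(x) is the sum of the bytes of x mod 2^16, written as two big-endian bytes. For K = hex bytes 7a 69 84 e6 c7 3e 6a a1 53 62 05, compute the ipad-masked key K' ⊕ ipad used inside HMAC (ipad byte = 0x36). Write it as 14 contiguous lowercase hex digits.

Key hex bytes 7a 69 84 e6 c7 3e 6a a1 53 62 05 is 11 bytes > B = 7, so hash it first: H(key) = 05 17, then zero-pad to 7 bytes: K' = 05 17 00 00 00 00 00.
XOR each byte with 0x36: 05⊕36=33, 17⊕36=21, 00⊕36=36, 00⊕36=36, 00⊕36=36, 00⊕36=36, 00⊕36=36.

33213636363636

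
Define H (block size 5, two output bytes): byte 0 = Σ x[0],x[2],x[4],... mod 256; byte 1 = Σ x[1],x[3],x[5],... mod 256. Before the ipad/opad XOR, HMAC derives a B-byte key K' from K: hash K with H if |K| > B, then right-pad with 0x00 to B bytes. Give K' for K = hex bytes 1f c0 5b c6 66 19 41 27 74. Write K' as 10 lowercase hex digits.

|K| = 9 > B = 5, so first hash the key.
H(K): even-index sum = 405 mod 256 = 149; odd-index sum = 454 mod 256 = 198 → 95 c6.
Zero-pad H(K) = 95 c6 to 5 bytes: K' = 95 c6 00 00 00.

95c6000000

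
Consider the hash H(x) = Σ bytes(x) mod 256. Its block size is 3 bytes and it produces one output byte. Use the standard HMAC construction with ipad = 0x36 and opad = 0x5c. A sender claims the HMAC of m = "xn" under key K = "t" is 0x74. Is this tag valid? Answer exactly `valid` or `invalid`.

valid

Key "t" = 74 is 1 byte ≤ B = 3; zero-pad to 3 bytes: K' = 74 00 00.
K' ⊕ ipad = 42 36 36; K' ⊕ opad = 28 5c 5c.
Inner hash: sum = 66+54+54+120+110 = 404; mod 256 = 148 → 94.
Outer hash (recomputed tag): sum = 40+92+92+148 = 372; mod 256 = 116 → 74.
Recomputed tag = 74; claimed = 74 → match.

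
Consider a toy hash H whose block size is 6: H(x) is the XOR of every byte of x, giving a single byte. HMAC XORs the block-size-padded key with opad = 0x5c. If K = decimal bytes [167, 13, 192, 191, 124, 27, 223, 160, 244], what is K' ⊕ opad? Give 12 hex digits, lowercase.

655c5c5c5c5c

Key decimal bytes [167, 13, 192, 191, 124, 27, 223, 160, 244] = a7 0d c0 bf 7c 1b df a0 f4 is 9 bytes > B = 6, so hash it first: H(key) = 39, then zero-pad to 6 bytes: K' = 39 00 00 00 00 00.
XOR each byte with 0x5c: 39⊕5c=65, 00⊕5c=5c, 00⊕5c=5c, 00⊕5c=5c, 00⊕5c=5c, 00⊕5c=5c.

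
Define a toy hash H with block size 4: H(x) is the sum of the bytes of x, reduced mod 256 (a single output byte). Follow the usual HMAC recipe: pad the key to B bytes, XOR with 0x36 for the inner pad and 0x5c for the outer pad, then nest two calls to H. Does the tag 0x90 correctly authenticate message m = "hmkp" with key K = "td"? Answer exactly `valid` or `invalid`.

Key "td" = 74 64 is 2 bytes ≤ B = 4; zero-pad to 4 bytes: K' = 74 64 00 00.
K' ⊕ ipad = 42 52 36 36; K' ⊕ opad = 28 38 5c 5c.
Inner hash: sum = 66+82+54+54+104+109+107+112 = 688; mod 256 = 176 → b0.
Outer hash (recomputed tag): sum = 40+56+92+92+176 = 456; mod 256 = 200 → c8.
Recomputed tag = c8; claimed = 90 → mismatch.

invalid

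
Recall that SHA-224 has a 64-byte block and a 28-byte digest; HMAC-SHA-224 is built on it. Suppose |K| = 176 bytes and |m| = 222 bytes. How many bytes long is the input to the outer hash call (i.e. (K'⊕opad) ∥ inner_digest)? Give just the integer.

Key is 176 > 64 bytes, so it is hashed to 28 bytes then zero-padded to 64: |K'| = 64.
Outer input = (K'⊕opad) ∥ H(inner) → 64 + 28 = 92 bytes.

92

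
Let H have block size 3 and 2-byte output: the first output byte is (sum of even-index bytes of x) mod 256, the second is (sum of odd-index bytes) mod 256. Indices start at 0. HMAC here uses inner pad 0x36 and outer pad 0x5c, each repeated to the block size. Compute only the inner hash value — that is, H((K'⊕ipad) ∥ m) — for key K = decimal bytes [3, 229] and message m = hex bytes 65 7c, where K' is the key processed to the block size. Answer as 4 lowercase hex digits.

Key decimal bytes [3, 229] = 03 e5 is 2 bytes ≤ B = 3; zero-pad to 3 bytes: K' = 03 e5 00.
K' ⊕ ipad = 35 d3 36.
Inner input = 35 d3 36 ∥ 65 7c.
Inner hash: even-index sum = 231 mod 256 = 231; odd-index sum = 312 mod 256 = 56 → e7 38.

e738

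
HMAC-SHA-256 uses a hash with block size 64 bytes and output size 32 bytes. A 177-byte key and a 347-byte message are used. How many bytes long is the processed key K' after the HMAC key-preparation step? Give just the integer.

64

Key is 177 > 64 bytes, so it is hashed to 32 bytes then zero-padded to 64: |K'| = 64.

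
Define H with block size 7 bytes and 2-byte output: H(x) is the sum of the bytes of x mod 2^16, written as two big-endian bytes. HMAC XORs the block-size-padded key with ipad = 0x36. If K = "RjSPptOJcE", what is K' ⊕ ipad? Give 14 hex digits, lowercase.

Key "RjSPptOJcE" = 52 6a 53 50 70 74 4f 4a 63 45 is 10 bytes > B = 7, so hash it first: H(key) = 03 84, then zero-pad to 7 bytes: K' = 03 84 00 00 00 00 00.
XOR each byte with 0x36: 03⊕36=35, 84⊕36=b2, 00⊕36=36, 00⊕36=36, 00⊕36=36, 00⊕36=36, 00⊕36=36.

35b23636363636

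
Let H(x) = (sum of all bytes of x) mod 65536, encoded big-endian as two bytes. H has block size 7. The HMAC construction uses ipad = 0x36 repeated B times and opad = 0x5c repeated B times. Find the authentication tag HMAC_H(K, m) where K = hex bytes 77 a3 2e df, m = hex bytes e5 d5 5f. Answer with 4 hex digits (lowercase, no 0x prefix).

Key hex bytes 77 a3 2e df is 4 bytes ≤ B = 7; zero-pad to 7 bytes: K' = 77 a3 2e df 00 00 00.
K' ⊕ ipad = 41 95 18 e9 36 36 36.  K' ⊕ opad = 2b ff 72 83 5c 5c 5c.
Inner input = (K'⊕ipad) ∥ m = 41 95 18 e9 36 36 36 ∥ e5 d5 5f.
Inner hash: sum = 65+149+24+233+54+54+54+229+213+95 = 1170 → 04 92.
Outer input = (K'⊕opad) ∥ inner = 2b ff 72 83 5c 5c 5c ∥ 04 92.
Outer hash (tag): sum = 43+255+114+131+92+92+92+4+146 = 969 → 03 c9.

03c9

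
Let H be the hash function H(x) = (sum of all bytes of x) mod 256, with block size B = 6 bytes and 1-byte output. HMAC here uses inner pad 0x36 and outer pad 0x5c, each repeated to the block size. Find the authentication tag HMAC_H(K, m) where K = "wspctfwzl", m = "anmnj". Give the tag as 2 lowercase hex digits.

Key "wspctfwzl" = 77 73 70 63 74 66 77 7a 6c is 9 bytes > B = 6, so hash it first: H(key) = f4, then zero-pad to 6 bytes: K' = f4 00 00 00 00 00.
K' ⊕ ipad = c2 36 36 36 36 36.  K' ⊕ opad = a8 5c 5c 5c 5c 5c.
Inner input = (K'⊕ipad) ∥ m = c2 36 36 36 36 36 ∥ 61 6e 6d 6e 6a.
Inner hash: sum = 194+54+54+54+54+54+97+110+109+110+106 = 996; mod 256 = 228 → e4.
Outer input = (K'⊕opad) ∥ inner = a8 5c 5c 5c 5c 5c ∥ e4.
Outer hash (tag): sum = 168+92+92+92+92+92+228 = 856; mod 256 = 88 → 58.

58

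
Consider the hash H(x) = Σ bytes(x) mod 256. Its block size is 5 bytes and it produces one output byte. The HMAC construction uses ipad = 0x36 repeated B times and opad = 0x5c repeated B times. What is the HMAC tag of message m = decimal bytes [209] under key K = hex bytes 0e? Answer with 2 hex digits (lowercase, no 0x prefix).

a3

Key hex bytes 0e is 1 byte ≤ B = 5; zero-pad to 5 bytes: K' = 0e 00 00 00 00.
K' ⊕ ipad = 38 36 36 36 36.  K' ⊕ opad = 52 5c 5c 5c 5c.
Inner input = (K'⊕ipad) ∥ m = 38 36 36 36 36 ∥ d1.
Inner hash: sum = 56+54+54+54+54+209 = 481; mod 256 = 225 → e1.
Outer input = (K'⊕opad) ∥ inner = 52 5c 5c 5c 5c ∥ e1.
Outer hash (tag): sum = 82+92+92+92+92+225 = 675; mod 256 = 163 → a3.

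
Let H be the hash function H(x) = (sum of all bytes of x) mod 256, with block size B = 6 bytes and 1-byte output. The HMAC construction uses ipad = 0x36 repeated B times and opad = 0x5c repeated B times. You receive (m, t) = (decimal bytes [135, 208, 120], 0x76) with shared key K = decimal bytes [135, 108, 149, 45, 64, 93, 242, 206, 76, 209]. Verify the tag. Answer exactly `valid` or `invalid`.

Key decimal bytes [135, 108, 149, 45, 64, 93, 242, 206, 76, 209] = 87 6c 95 2d 40 5d f2 ce 4c d1 is 10 bytes > B = 6, so hash it first: H(key) = 2f, then zero-pad to 6 bytes: K' = 2f 00 00 00 00 00.
K' ⊕ ipad = 19 36 36 36 36 36; K' ⊕ opad = 73 5c 5c 5c 5c 5c.
Inner hash: sum = 25+54+54+54+54+54+135+208+120 = 758; mod 256 = 246 → f6.
Outer hash (recomputed tag): sum = 115+92+92+92+92+92+246 = 821; mod 256 = 53 → 35.
Recomputed tag = 35; claimed = 76 → mismatch.

invalid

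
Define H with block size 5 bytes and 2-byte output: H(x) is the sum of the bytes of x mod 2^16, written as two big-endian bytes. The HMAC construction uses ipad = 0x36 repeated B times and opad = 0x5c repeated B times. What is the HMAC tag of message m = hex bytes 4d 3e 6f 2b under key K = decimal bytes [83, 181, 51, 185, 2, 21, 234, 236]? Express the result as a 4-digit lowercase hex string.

Key decimal bytes [83, 181, 51, 185, 2, 21, 234, 236] = 53 b5 33 b9 02 15 ea ec is 8 bytes > B = 5, so hash it first: H(key) = 03 e1, then zero-pad to 5 bytes: K' = 03 e1 00 00 00.
K' ⊕ ipad = 35 d7 36 36 36.  K' ⊕ opad = 5f bd 5c 5c 5c.
Inner input = (K'⊕ipad) ∥ m = 35 d7 36 36 36 ∥ 4d 3e 6f 2b.
Inner hash: sum = 53+215+54+54+54+77+62+111+43 = 723 → 02 d3.
Outer input = (K'⊕opad) ∥ inner = 5f bd 5c 5c 5c ∥ 02 d3.
Outer hash (tag): sum = 95+189+92+92+92+2+211 = 773 → 03 05.

0305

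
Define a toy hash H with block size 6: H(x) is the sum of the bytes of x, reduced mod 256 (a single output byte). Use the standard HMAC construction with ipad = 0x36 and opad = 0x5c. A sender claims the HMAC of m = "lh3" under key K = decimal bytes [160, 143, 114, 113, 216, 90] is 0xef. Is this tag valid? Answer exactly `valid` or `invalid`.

valid

Key decimal bytes [160, 143, 114, 113, 216, 90] = a0 8f 72 71 d8 5a is exactly B = 6 bytes: K' = a0 8f 72 71 d8 5a.
K' ⊕ ipad = 96 b9 44 47 ee 6c; K' ⊕ opad = fc d3 2e 2d 84 06.
Inner hash: sum = 150+185+68+71+238+108+108+104+51 = 1083; mod 256 = 59 → 3b.
Outer hash (recomputed tag): sum = 252+211+46+45+132+6+59 = 751; mod 256 = 239 → ef.
Recomputed tag = ef; claimed = ef → match.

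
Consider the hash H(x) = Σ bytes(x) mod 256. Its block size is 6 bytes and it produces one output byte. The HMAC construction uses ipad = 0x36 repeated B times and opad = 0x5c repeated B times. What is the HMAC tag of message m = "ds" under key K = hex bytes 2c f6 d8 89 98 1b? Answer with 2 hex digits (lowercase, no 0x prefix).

Key hex bytes 2c f6 d8 89 98 1b is exactly B = 6 bytes: K' = 2c f6 d8 89 98 1b.
K' ⊕ ipad = 1a c0 ee bf ae 2d.  K' ⊕ opad = 70 aa 84 d5 c4 47.
Inner input = (K'⊕ipad) ∥ m = 1a c0 ee bf ae 2d ∥ 64 73.
Inner hash: sum = 26+192+238+191+174+45+100+115 = 1081; mod 256 = 57 → 39.
Outer input = (K'⊕opad) ∥ inner = 70 aa 84 d5 c4 47 ∥ 39.
Outer hash (tag): sum = 112+170+132+213+196+71+57 = 951; mod 256 = 183 → b7.

b7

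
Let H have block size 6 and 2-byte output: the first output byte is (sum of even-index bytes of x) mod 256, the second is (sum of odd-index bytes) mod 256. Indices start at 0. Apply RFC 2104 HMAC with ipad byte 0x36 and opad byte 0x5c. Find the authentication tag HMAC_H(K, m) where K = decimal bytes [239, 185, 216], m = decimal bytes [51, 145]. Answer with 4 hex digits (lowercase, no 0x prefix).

Key decimal bytes [239, 185, 216] = ef b9 d8 is 3 bytes ≤ B = 6; zero-pad to 6 bytes: K' = ef b9 d8 00 00 00.
K' ⊕ ipad = d9 8f ee 36 36 36.  K' ⊕ opad = b3 e5 84 5c 5c 5c.
Inner input = (K'⊕ipad) ∥ m = d9 8f ee 36 36 36 ∥ 33 91.
Inner hash: even-index sum = 560 mod 256 = 48; odd-index sum = 396 mod 256 = 140 → 30 8c.
Outer input = (K'⊕opad) ∥ inner = b3 e5 84 5c 5c 5c ∥ 30 8c.
Outer hash (tag): even-index sum = 451 mod 256 = 195; odd-index sum = 553 mod 256 = 41 → c3 29.

c329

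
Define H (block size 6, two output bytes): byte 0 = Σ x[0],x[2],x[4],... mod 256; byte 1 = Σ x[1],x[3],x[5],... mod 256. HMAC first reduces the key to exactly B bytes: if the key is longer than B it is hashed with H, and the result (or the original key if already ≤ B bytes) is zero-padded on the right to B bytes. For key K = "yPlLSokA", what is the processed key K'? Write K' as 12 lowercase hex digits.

|K| = 8 > B = 6, so first hash the key.
H(K): even-index sum = 419 mod 256 = 163; odd-index sum = 332 mod 256 = 76 → a3 4c.
Zero-pad H(K) = a3 4c to 6 bytes: K' = a3 4c 00 00 00 00.

a34c00000000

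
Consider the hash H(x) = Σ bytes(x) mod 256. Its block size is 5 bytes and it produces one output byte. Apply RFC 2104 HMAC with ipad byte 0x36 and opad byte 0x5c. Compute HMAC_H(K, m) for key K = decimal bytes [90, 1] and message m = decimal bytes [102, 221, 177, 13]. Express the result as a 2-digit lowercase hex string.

Key decimal bytes [90, 1] = 5a 01 is 2 bytes ≤ B = 5; zero-pad to 5 bytes: K' = 5a 01 00 00 00.
K' ⊕ ipad = 6c 37 36 36 36.  K' ⊕ opad = 06 5d 5c 5c 5c.
Inner input = (K'⊕ipad) ∥ m = 6c 37 36 36 36 ∥ 66 dd b1 0d.
Inner hash: sum = 108+55+54+54+54+102+221+177+13 = 838; mod 256 = 70 → 46.
Outer input = (K'⊕opad) ∥ inner = 06 5d 5c 5c 5c ∥ 46.
Outer hash (tag): sum = 6+93+92+92+92+70 = 445; mod 256 = 189 → bd.

bd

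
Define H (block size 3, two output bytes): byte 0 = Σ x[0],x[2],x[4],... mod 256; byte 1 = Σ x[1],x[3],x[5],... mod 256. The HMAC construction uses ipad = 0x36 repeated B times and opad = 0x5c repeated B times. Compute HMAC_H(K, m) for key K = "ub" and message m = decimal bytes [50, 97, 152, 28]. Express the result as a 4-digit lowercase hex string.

Key "ub" = 75 62 is 2 bytes ≤ B = 3; zero-pad to 3 bytes: K' = 75 62 00.
K' ⊕ ipad = 43 54 36.  K' ⊕ opad = 29 3e 5c.
Inner input = (K'⊕ipad) ∥ m = 43 54 36 ∥ 32 61 98 1c.
Inner hash: even-index sum = 246 mod 256 = 246; odd-index sum = 286 mod 256 = 30 → f6 1e.
Outer input = (K'⊕opad) ∥ inner = 29 3e 5c ∥ f6 1e.
Outer hash (tag): even-index sum = 163 mod 256 = 163; odd-index sum = 308 mod 256 = 52 → a3 34.

a334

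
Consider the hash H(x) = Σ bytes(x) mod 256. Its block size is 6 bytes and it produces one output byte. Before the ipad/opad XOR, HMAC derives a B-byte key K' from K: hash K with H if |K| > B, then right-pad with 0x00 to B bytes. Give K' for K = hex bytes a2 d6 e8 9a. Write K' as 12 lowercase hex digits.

a2d6e89a0000

Key hex bytes a2 d6 e8 9a is 4 bytes ≤ B = 6; zero-pad to 6 bytes: K' = a2 d6 e8 9a 00 00.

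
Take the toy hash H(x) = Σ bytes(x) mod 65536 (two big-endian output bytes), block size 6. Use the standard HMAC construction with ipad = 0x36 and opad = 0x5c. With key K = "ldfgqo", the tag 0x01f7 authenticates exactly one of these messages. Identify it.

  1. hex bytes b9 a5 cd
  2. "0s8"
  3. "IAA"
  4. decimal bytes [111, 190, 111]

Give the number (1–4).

3

Key "ldfgqo" = 6c 64 66 67 71 6f is exactly B = 6 bytes: K' = 6c 64 66 67 71 6f.
K' ⊕ ipad = 5a 52 50 51 47 59; K' ⊕ opad = 30 38 3a 3b 2d 33.
m1: inner = H(5a 52 50 51 47 59 b9 a5 cd) = 04 18; tag = H(30 38 3a 3b 2d 33 04 18) = 0159
m2: inner = H(5a 52 50 51 47 59 30 73 38) = 02 c8; tag = H(30 38 3a 3b 2d 33 02 c8) = 0207
m3: inner = H(5a 52 50 51 47 59 49 41 41) = 02 b8; tag = H(30 38 3a 3b 2d 33 02 b8) = 01f7 ← matches
m4: inner = H(5a 52 50 51 47 59 6f be 6f) = 03 89; tag = H(30 38 3a 3b 2d 33 03 89) = 01c9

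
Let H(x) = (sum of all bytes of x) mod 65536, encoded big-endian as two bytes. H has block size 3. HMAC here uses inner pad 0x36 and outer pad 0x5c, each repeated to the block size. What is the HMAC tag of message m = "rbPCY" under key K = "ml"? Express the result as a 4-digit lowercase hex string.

Key "ml" = 6d 6c is 2 bytes ≤ B = 3; zero-pad to 3 bytes: K' = 6d 6c 00.
K' ⊕ ipad = 5b 5a 36.  K' ⊕ opad = 31 30 5c.
Inner input = (K'⊕ipad) ∥ m = 5b 5a 36 ∥ 72 62 50 43 59.
Inner hash: sum = 91+90+54+114+98+80+67+89 = 683 → 02 ab.
Outer input = (K'⊕opad) ∥ inner = 31 30 5c ∥ 02 ab.
Outer hash (tag): sum = 49+48+92+2+171 = 362 → 01 6a.

016a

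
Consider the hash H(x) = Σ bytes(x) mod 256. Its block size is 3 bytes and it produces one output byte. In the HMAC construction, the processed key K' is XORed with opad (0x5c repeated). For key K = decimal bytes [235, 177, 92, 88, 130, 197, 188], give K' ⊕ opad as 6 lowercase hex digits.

0f5c5c

Key decimal bytes [235, 177, 92, 88, 130, 197, 188] = eb b1 5c 58 82 c5 bc is 7 bytes > B = 3, so hash it first: H(key) = 53, then zero-pad to 3 bytes: K' = 53 00 00.
XOR each byte with 0x5c: 53⊕5c=0f, 00⊕5c=5c, 00⊕5c=5c.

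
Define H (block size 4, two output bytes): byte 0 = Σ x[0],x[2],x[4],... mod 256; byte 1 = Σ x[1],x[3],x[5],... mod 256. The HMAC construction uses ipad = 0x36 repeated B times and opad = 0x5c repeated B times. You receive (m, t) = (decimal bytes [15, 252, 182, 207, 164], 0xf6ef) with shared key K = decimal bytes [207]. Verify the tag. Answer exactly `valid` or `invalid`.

invalid

Key decimal bytes [207] = cf is 1 byte ≤ B = 4; zero-pad to 4 bytes: K' = cf 00 00 00.
K' ⊕ ipad = f9 36 36 36; K' ⊕ opad = 93 5c 5c 5c.
Inner hash: even-index sum = 664 mod 256 = 152; odd-index sum = 567 mod 256 = 55 → 98 37.
Outer hash (recomputed tag): even-index sum = 391 mod 256 = 135; odd-index sum = 239 mod 256 = 239 → 87 ef.
Recomputed tag = 87ef; claimed = f6ef → mismatch.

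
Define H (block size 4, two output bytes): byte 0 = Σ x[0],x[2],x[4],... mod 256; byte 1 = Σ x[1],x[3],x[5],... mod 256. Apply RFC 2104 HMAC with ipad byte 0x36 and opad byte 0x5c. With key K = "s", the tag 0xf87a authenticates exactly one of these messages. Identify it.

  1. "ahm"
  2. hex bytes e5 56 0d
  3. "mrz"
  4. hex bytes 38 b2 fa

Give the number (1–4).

2

Key "s" = 73 is 1 byte ≤ B = 4; zero-pad to 4 bytes: K' = 73 00 00 00.
K' ⊕ ipad = 45 36 36 36; K' ⊕ opad = 2f 5c 5c 5c.
m1: inner = H(45 36 36 36 61 68 6d) = 49 d4; tag = H(2f 5c 5c 5c 49 d4) = d48c
m2: inner = H(45 36 36 36 e5 56 0d) = 6d c2; tag = H(2f 5c 5c 5c 6d c2) = f87a ← matches
m3: inner = H(45 36 36 36 6d 72 7a) = 62 de; tag = H(2f 5c 5c 5c 62 de) = ed96
m4: inner = H(45 36 36 36 38 b2 fa) = ad 1e; tag = H(2f 5c 5c 5c ad 1e) = 38d6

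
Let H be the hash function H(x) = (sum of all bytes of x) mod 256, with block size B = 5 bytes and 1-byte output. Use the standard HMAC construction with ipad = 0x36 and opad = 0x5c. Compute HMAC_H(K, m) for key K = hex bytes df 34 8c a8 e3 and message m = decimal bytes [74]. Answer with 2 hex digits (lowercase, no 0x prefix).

Key hex bytes df 34 8c a8 e3 is exactly B = 5 bytes: K' = df 34 8c a8 e3.
K' ⊕ ipad = e9 02 ba 9e d5.  K' ⊕ opad = 83 68 d0 f4 bf.
Inner input = (K'⊕ipad) ∥ m = e9 02 ba 9e d5 ∥ 4a.
Inner hash: sum = 233+2+186+158+213+74 = 866; mod 256 = 98 → 62.
Outer input = (K'⊕opad) ∥ inner = 83 68 d0 f4 bf ∥ 62.
Outer hash (tag): sum = 131+104+208+244+191+98 = 976; mod 256 = 208 → d0.

d0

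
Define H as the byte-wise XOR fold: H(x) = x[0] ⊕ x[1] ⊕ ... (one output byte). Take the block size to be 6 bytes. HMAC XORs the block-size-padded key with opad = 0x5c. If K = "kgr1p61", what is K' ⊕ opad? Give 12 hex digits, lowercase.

Key "kgr1p61" = 6b 67 72 31 70 36 31 is 7 bytes > B = 6, so hash it first: H(key) = 38, then zero-pad to 6 bytes: K' = 38 00 00 00 00 00.
XOR each byte with 0x5c: 38⊕5c=64, 00⊕5c=5c, 00⊕5c=5c, 00⊕5c=5c, 00⊕5c=5c, 00⊕5c=5c.

645c5c5c5c5c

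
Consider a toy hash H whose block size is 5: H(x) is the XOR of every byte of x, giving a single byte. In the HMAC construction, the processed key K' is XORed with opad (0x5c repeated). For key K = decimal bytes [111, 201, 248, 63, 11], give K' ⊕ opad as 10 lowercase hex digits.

Key decimal bytes [111, 201, 248, 63, 11] = 6f c9 f8 3f 0b is exactly B = 5 bytes: K' = 6f c9 f8 3f 0b.
XOR each byte with 0x5c: 6f⊕5c=33, c9⊕5c=95, f8⊕5c=a4, 3f⊕5c=63, 0b⊕5c=57.

3395a46357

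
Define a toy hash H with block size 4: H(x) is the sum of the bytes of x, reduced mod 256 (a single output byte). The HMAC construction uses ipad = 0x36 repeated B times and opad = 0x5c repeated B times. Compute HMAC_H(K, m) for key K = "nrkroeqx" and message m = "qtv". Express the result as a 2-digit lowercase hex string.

Key "nrkroeqx" = 6e 72 6b 72 6f 65 71 78 is 8 bytes > B = 4, so hash it first: H(key) = 7a, then zero-pad to 4 bytes: K' = 7a 00 00 00.
K' ⊕ ipad = 4c 36 36 36.  K' ⊕ opad = 26 5c 5c 5c.
Inner input = (K'⊕ipad) ∥ m = 4c 36 36 36 ∥ 71 74 76.
Inner hash: sum = 76+54+54+54+113+116+118 = 585; mod 256 = 73 → 49.
Outer input = (K'⊕opad) ∥ inner = 26 5c 5c 5c ∥ 49.
Outer hash (tag): sum = 38+92+92+92+73 = 387; mod 256 = 131 → 83.

83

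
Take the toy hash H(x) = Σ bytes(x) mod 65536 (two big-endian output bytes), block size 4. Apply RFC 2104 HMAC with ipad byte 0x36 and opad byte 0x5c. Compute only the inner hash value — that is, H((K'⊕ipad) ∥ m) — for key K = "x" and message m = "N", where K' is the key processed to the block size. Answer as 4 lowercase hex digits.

013e

Key "x" = 78 is 1 byte ≤ B = 4; zero-pad to 4 bytes: K' = 78 00 00 00.
K' ⊕ ipad = 4e 36 36 36.
Inner input = 4e 36 36 36 ∥ 4e.
Inner hash: sum = 78+54+54+54+78 = 318 → 01 3e.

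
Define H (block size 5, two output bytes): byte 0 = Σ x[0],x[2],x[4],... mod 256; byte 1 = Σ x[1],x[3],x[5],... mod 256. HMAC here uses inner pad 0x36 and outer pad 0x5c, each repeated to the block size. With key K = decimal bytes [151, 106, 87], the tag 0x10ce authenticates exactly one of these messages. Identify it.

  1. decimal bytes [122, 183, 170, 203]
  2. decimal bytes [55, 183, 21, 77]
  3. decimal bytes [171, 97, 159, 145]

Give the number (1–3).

2

Key decimal bytes [151, 106, 87] = 97 6a 57 is 3 bytes ≤ B = 5; zero-pad to 5 bytes: K' = 97 6a 57 00 00.
K' ⊕ ipad = a1 5c 61 36 36; K' ⊕ opad = cb 36 0b 5c 5c.
m1: inner = H(a1 5c 61 36 36 7a b7 aa cb) = ba b6; tag = H(cb 36 0b 5c 5c ba b6) = e84c
m2: inner = H(a1 5c 61 36 36 37 b7 15 4d) = 3c de; tag = H(cb 36 0b 5c 5c 3c de) = 10ce ← matches
m3: inner = H(a1 5c 61 36 36 ab 61 9f 91) = 2a dc; tag = H(cb 36 0b 5c 5c 2a dc) = 0ebc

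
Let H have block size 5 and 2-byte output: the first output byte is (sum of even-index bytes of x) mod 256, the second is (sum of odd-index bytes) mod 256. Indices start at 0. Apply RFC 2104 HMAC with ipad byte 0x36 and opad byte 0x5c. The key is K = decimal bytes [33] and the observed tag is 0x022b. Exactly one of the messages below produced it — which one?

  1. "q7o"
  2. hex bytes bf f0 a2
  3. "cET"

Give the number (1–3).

2

Key decimal bytes [33] = 21 is 1 byte ≤ B = 5; zero-pad to 5 bytes: K' = 21 00 00 00 00.
K' ⊕ ipad = 17 36 36 36 36; K' ⊕ opad = 7d 5c 5c 5c 5c.
m1: inner = H(17 36 36 36 36 71 37 6f) = ba 4c; tag = H(7d 5c 5c 5c 5c ba 4c) = 8172
m2: inner = H(17 36 36 36 36 bf f0 a2) = 73 cd; tag = H(7d 5c 5c 5c 5c 73 cd) = 022b ← matches
m3: inner = H(17 36 36 36 36 63 45 54) = c8 23; tag = H(7d 5c 5c 5c 5c c8 23) = 5880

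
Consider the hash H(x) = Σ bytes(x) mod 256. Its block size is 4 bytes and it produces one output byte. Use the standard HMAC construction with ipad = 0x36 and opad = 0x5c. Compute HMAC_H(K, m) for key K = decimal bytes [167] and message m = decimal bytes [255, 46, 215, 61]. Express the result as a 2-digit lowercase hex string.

83

Key decimal bytes [167] = a7 is 1 byte ≤ B = 4; zero-pad to 4 bytes: K' = a7 00 00 00.
K' ⊕ ipad = 91 36 36 36.  K' ⊕ opad = fb 5c 5c 5c.
Inner input = (K'⊕ipad) ∥ m = 91 36 36 36 ∥ ff 2e d7 3d.
Inner hash: sum = 145+54+54+54+255+46+215+61 = 884; mod 256 = 116 → 74.
Outer input = (K'⊕opad) ∥ inner = fb 5c 5c 5c ∥ 74.
Outer hash (tag): sum = 251+92+92+92+116 = 643; mod 256 = 131 → 83.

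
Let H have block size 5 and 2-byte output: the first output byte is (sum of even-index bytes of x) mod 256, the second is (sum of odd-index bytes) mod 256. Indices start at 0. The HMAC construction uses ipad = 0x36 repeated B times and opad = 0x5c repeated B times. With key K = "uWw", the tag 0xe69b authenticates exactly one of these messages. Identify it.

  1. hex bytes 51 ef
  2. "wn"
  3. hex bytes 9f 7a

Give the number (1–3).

Key "uWw" = 75 57 77 is 3 bytes ≤ B = 5; zero-pad to 5 bytes: K' = 75 57 77 00 00.
K' ⊕ ipad = 43 61 41 36 36; K' ⊕ opad = 29 0b 2b 5c 5c.
m1: inner = H(43 61 41 36 36 51 ef) = a9 e8; tag = H(29 0b 2b 5c 5c a9 e8) = 9810
m2: inner = H(43 61 41 36 36 77 6e) = 28 0e; tag = H(29 0b 2b 5c 5c 28 0e) = be8f
m3: inner = H(43 61 41 36 36 9f 7a) = 34 36; tag = H(29 0b 2b 5c 5c 34 36) = e69b ← matches

3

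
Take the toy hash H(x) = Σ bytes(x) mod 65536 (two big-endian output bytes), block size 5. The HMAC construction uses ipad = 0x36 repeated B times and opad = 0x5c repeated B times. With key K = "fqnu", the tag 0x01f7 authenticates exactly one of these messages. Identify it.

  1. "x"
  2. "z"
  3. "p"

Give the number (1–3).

3

Key "fqnu" = 66 71 6e 75 is 4 bytes ≤ B = 5; zero-pad to 5 bytes: K' = 66 71 6e 75 00.
K' ⊕ ipad = 50 47 58 43 36; K' ⊕ opad = 3a 2d 32 29 5c.
m1: inner = H(50 47 58 43 36 78) = 01 e0; tag = H(3a 2d 32 29 5c 01 e0) = 01ff
m2: inner = H(50 47 58 43 36 7a) = 01 e2; tag = H(3a 2d 32 29 5c 01 e2) = 0201
m3: inner = H(50 47 58 43 36 70) = 01 d8; tag = H(3a 2d 32 29 5c 01 d8) = 01f7 ← matches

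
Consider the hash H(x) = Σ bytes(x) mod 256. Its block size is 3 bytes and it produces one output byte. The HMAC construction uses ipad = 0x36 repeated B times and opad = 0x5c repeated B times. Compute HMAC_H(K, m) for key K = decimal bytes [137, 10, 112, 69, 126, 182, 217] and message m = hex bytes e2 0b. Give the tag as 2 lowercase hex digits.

Key decimal bytes [137, 10, 112, 69, 126, 182, 217] = 89 0a 70 45 7e b6 d9 is 7 bytes > B = 3, so hash it first: H(key) = 55, then zero-pad to 3 bytes: K' = 55 00 00.
K' ⊕ ipad = 63 36 36.  K' ⊕ opad = 09 5c 5c.
Inner input = (K'⊕ipad) ∥ m = 63 36 36 ∥ e2 0b.
Inner hash: sum = 99+54+54+226+11 = 444; mod 256 = 188 → bc.
Outer input = (K'⊕opad) ∥ inner = 09 5c 5c ∥ bc.
Outer hash (tag): sum = 9+92+92+188 = 381; mod 256 = 125 → 7d.

7d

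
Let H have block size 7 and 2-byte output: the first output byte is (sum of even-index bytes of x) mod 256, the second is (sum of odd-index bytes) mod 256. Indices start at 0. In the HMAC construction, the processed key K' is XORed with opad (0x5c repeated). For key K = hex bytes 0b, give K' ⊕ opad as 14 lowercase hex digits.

575c5c5c5c5c5c

Key hex bytes 0b is 1 byte ≤ B = 7; zero-pad to 7 bytes: K' = 0b 00 00 00 00 00 00.
XOR each byte with 0x5c: 0b⊕5c=57, 00⊕5c=5c, 00⊕5c=5c, 00⊕5c=5c, 00⊕5c=5c, 00⊕5c=5c, 00⊕5c=5c.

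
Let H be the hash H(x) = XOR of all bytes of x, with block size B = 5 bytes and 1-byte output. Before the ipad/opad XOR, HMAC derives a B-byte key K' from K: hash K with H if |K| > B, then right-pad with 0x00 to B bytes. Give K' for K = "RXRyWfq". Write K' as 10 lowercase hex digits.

6100000000

|K| = 7 > B = 5, so first hash the key.
H(K): XOR 52⊕58⊕52⊕79⊕57⊕66⊕71 = 61.
Zero-pad H(K) = 61 to 5 bytes: K' = 61 00 00 00 00.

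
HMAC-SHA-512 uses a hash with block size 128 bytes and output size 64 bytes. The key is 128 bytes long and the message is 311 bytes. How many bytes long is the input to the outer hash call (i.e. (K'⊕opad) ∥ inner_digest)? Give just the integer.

Key is 128 ≤ 128 bytes, zero-padded: |K'| = 128.
Outer input = (K'⊕opad) ∥ H(inner) → 128 + 64 = 192 bytes.

192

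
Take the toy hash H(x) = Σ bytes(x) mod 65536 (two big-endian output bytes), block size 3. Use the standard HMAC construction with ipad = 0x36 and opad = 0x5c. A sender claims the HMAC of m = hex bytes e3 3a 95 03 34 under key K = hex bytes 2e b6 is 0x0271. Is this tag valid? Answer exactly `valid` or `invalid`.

Key hex bytes 2e b6 is 2 bytes ≤ B = 3; zero-pad to 3 bytes: K' = 2e b6 00.
K' ⊕ ipad = 18 80 36; K' ⊕ opad = 72 ea 5c.
Inner hash: sum = 24+128+54+227+58+149+3+52 = 695 → 02 b7.
Outer hash (recomputed tag): sum = 114+234+92+2+183 = 625 → 02 71.
Recomputed tag = 0271; claimed = 0271 → match.

valid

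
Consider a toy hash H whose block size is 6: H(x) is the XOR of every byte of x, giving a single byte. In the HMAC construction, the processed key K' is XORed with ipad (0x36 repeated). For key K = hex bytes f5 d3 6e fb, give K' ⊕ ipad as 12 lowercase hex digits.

Key hex bytes f5 d3 6e fb is 4 bytes ≤ B = 6; zero-pad to 6 bytes: K' = f5 d3 6e fb 00 00.
XOR each byte with 0x36: f5⊕36=c3, d3⊕36=e5, 6e⊕36=58, fb⊕36=cd, 00⊕36=36, 00⊕36=36.

c3e558cd3636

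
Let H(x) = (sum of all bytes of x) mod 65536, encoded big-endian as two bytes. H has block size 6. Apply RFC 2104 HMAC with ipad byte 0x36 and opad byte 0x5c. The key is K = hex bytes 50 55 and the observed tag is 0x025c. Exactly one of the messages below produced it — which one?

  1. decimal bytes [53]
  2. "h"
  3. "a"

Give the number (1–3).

Key hex bytes 50 55 is 2 bytes ≤ B = 6; zero-pad to 6 bytes: K' = 50 55 00 00 00 00.
K' ⊕ ipad = 66 63 36 36 36 36; K' ⊕ opad = 0c 09 5c 5c 5c 5c.
m1: inner = H(66 63 36 36 36 36 35) = 01 d6; tag = H(0c 09 5c 5c 5c 5c 01 d6) = 025c ← matches
m2: inner = H(66 63 36 36 36 36 68) = 02 09; tag = H(0c 09 5c 5c 5c 5c 02 09) = 0190
m3: inner = H(66 63 36 36 36 36 61) = 02 02; tag = H(0c 09 5c 5c 5c 5c 02 02) = 0189

1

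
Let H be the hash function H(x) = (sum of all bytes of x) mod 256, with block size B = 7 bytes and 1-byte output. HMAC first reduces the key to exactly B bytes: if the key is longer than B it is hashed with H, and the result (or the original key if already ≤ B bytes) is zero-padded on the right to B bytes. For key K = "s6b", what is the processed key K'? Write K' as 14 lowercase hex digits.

Key "s6b" = 73 36 62 is 3 bytes ≤ B = 7; zero-pad to 7 bytes: K' = 73 36 62 00 00 00 00.

73366200000000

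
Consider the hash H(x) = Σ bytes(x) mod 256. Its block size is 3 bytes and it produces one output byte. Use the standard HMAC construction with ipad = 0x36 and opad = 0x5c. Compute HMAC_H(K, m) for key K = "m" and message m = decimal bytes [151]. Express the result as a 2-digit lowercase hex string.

Key "m" = 6d is 1 byte ≤ B = 3; zero-pad to 3 bytes: K' = 6d 00 00.
K' ⊕ ipad = 5b 36 36.  K' ⊕ opad = 31 5c 5c.
Inner input = (K'⊕ipad) ∥ m = 5b 36 36 ∥ 97.
Inner hash: sum = 91+54+54+151 = 350; mod 256 = 94 → 5e.
Outer input = (K'⊕opad) ∥ inner = 31 5c 5c ∥ 5e.
Outer hash (tag): sum = 49+92+92+94 = 327; mod 256 = 71 → 47.

47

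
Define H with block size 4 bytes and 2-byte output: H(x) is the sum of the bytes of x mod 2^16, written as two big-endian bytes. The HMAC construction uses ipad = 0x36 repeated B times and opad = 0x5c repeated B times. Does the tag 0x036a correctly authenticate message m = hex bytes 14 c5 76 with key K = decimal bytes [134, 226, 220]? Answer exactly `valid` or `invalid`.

valid

Key decimal bytes [134, 226, 220] = 86 e2 dc is 3 bytes ≤ B = 4; zero-pad to 4 bytes: K' = 86 e2 dc 00.
K' ⊕ ipad = b0 d4 ea 36; K' ⊕ opad = da be 80 5c.
Inner hash: sum = 176+212+234+54+20+197+118 = 1011 → 03 f3.
Outer hash (recomputed tag): sum = 218+190+128+92+3+243 = 874 → 03 6a.
Recomputed tag = 036a; claimed = 036a → match.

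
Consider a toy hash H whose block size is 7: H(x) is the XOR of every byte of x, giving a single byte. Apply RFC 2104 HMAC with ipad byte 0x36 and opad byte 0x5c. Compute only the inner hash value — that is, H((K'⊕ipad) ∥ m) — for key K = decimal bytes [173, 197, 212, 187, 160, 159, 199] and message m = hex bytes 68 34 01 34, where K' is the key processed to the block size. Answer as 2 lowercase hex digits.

Key decimal bytes [173, 197, 212, 187, 160, 159, 199] = ad c5 d4 bb a0 9f c7 is exactly B = 7 bytes: K' = ad c5 d4 bb a0 9f c7.
K' ⊕ ipad = 9b f3 e2 8d 96 a9 f1.
Inner input = 9b f3 e2 8d 96 a9 f1 ∥ 68 34 01 34.
Inner hash: XOR 9b⊕f3⊕e2⊕8d⊕96⊕a9⊕f1⊕68⊕34⊕01⊕34 = a0.

a0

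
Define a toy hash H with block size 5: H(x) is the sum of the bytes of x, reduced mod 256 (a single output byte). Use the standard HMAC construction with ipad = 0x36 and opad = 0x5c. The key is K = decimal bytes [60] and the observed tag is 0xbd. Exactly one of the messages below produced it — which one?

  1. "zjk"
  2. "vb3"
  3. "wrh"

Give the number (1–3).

Key decimal bytes [60] = 3c is 1 byte ≤ B = 5; zero-pad to 5 bytes: K' = 3c 00 00 00 00.
K' ⊕ ipad = 0a 36 36 36 36; K' ⊕ opad = 60 5c 5c 5c 5c.
m1: inner = H(0a 36 36 36 36 7a 6a 6b) = 31; tag = H(60 5c 5c 5c 5c 31) = 01
m2: inner = H(0a 36 36 36 36 76 62 33) = ed; tag = H(60 5c 5c 5c 5c ed) = bd ← matches
m3: inner = H(0a 36 36 36 36 77 72 68) = 33; tag = H(60 5c 5c 5c 5c 33) = 03

2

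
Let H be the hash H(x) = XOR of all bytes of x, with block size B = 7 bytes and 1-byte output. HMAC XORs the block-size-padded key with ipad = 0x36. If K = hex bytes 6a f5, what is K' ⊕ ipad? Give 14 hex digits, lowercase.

Key hex bytes 6a f5 is 2 bytes ≤ B = 7; zero-pad to 7 bytes: K' = 6a f5 00 00 00 00 00.
XOR each byte with 0x36: 6a⊕36=5c, f5⊕36=c3, 00⊕36=36, 00⊕36=36, 00⊕36=36, 00⊕36=36, 00⊕36=36.

5cc33636363636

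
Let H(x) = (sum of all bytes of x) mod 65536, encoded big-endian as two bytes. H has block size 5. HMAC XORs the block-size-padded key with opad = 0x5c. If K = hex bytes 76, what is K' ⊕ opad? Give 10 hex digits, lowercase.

2a5c5c5c5c

Key hex bytes 76 is 1 byte ≤ B = 5; zero-pad to 5 bytes: K' = 76 00 00 00 00.
XOR each byte with 0x5c: 76⊕5c=2a, 00⊕5c=5c, 00⊕5c=5c, 00⊕5c=5c, 00⊕5c=5c.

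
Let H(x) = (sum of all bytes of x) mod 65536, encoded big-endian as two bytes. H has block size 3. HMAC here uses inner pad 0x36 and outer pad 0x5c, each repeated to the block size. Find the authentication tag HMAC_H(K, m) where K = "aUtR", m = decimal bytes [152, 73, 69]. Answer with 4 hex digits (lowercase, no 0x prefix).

01b7

Key "aUtR" = 61 55 74 52 is 4 bytes > B = 3, so hash it first: H(key) = 01 7c, then zero-pad to 3 bytes: K' = 01 7c 00.
K' ⊕ ipad = 37 4a 36.  K' ⊕ opad = 5d 20 5c.
Inner input = (K'⊕ipad) ∥ m = 37 4a 36 ∥ 98 49 45.
Inner hash: sum = 55+74+54+152+73+69 = 477 → 01 dd.
Outer input = (K'⊕opad) ∥ inner = 5d 20 5c ∥ 01 dd.
Outer hash (tag): sum = 93+32+92+1+221 = 439 → 01 b7.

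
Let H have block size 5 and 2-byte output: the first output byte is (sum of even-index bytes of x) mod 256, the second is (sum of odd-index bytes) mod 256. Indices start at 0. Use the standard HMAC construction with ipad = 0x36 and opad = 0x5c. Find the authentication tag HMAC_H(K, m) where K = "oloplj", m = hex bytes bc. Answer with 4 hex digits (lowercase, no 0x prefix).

305e

Key "oloplj" = 6f 6c 6f 70 6c 6a is 6 bytes > B = 5, so hash it first: H(key) = 4a 46, then zero-pad to 5 bytes: K' = 4a 46 00 00 00.
K' ⊕ ipad = 7c 70 36 36 36.  K' ⊕ opad = 16 1a 5c 5c 5c.
Inner input = (K'⊕ipad) ∥ m = 7c 70 36 36 36 ∥ bc.
Inner hash: even-index sum = 232 mod 256 = 232; odd-index sum = 354 mod 256 = 98 → e8 62.
Outer input = (K'⊕opad) ∥ inner = 16 1a 5c 5c 5c ∥ e8 62.
Outer hash (tag): even-index sum = 304 mod 256 = 48; odd-index sum = 350 mod 256 = 94 → 30 5e.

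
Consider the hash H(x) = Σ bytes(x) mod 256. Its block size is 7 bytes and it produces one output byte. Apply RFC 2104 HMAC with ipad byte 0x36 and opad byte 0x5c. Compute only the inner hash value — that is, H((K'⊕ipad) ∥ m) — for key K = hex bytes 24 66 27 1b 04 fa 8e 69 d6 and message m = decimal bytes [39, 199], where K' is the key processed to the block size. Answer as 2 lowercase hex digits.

Key hex bytes 24 66 27 1b 04 fa 8e 69 d6 is 9 bytes > B = 7, so hash it first: H(key) = 97, then zero-pad to 7 bytes: K' = 97 00 00 00 00 00 00.
K' ⊕ ipad = a1 36 36 36 36 36 36.
Inner input = a1 36 36 36 36 36 36 ∥ 27 c7.
Inner hash: sum = 161+54+54+54+54+54+54+39+199 = 723; mod 256 = 211 → d3.

d3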